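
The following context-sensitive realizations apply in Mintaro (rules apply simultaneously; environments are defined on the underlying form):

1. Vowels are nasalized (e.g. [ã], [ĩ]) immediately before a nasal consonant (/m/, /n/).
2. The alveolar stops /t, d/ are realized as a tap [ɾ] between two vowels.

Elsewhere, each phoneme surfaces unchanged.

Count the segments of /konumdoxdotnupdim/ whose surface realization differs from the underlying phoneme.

Segments that undergo a rule: /o/ → [õ] (rule 1); /u/ → [ũ] (rule 1); /i/ → [ĩ] (rule 1).
All other segments surface unchanged.

3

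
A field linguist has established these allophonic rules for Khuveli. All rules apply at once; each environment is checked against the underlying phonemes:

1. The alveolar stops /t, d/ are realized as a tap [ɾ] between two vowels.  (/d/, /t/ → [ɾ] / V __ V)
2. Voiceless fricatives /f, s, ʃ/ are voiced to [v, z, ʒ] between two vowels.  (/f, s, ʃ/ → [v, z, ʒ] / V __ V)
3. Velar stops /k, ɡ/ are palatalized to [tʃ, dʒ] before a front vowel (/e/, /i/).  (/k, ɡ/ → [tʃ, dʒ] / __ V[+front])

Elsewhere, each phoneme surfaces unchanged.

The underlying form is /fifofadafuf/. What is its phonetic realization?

[fivovaɾavuf]

/f/ — word-initial; rule 2 does not apply here → [f].
/i/ stays [i].
/f/ (between /i/ and /o/): between two vowels, so rule 2 applies → [v].
/o/ stays [o].
/f/ — between /o/ and /a/, between two vowels — surfaces as [v] (rule 2).
/a/ stays [a].
Rule 1 applies to /d/ (between /a/ and /a/: between two vowels) → [ɾ].
/a/ (between /d/ and /f/): no rule targets it → [a].
/f/ — between /a/ and /u/, between two vowels — surfaces as [v] (rule 2).
/u/ (between /f/ and /f/) is unaffected → [u].
/f/ (word-final) is in the target of rule 2 but the environment (between two vowels) is not met → [f].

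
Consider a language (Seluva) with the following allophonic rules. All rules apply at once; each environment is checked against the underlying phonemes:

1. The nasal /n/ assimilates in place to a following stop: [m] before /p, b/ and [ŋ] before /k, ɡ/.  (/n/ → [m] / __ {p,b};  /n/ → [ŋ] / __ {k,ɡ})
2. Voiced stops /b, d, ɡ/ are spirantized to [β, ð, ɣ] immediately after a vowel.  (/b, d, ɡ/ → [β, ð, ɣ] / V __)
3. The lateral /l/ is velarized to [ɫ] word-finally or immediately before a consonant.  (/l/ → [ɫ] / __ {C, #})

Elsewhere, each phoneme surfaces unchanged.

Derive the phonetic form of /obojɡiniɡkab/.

/o/ stays [o].
/b/ (between /o/ and /o/) occurs immediately after a vowel → [β] by rule 2.
/o/ stays [o].
/j/ stays [j].
/ɡ/ (between /j/ and /i/) is in the target of rule 2 but the environment (immediately after a vowel) is not met → [ɡ].
/i/ (between /ɡ/ and /n/) is unaffected → [i].
/n/ (between /i/ and /i/) fails the environment for rule 1, so it stays [n].
/i/ stays [i].
/ɡ/ meets the environment for rule 2 (immediately after a vowel) → [ɣ].
/k/ (between /ɡ/ and /a/) is unaffected → [k].
/a/ stays [a].
/b/ (word-final): immediately after a vowel, so rule 2 applies → [β].

[oβojɡiniɣkaβ]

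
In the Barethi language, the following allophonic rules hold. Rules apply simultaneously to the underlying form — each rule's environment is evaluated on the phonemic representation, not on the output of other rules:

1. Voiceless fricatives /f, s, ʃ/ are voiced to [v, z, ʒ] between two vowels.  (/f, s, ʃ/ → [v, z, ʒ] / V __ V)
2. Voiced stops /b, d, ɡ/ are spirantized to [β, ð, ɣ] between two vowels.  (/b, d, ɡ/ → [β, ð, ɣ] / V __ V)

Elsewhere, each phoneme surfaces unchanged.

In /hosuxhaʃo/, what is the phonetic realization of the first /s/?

[z]

/s/ meets the environment for rule 1 (between two vowels) → [z].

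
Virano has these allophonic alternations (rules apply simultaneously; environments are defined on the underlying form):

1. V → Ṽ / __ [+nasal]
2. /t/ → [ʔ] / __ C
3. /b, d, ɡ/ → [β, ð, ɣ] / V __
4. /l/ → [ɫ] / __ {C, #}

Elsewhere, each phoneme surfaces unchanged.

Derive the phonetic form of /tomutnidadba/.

/t/ (word-initial) fails the environment for rule 2, so it stays [t].
Rule 1 applies to /o/ (between /t/ and /m/: before a nasal consonant) → [õ].
/u/ — between /m/ and /t/; rule 1 does not apply here → [u].
/t/ (between /u/ and /n/) occurs immediately before a consonant → [ʔ] by rule 2.
/i/ (between /n/ and /d/) fails the environment for rule 1, so it stays [i].
/d/ (between /i/ and /a/): immediately after a vowel, so rule 3 applies → [ð].
/a/ (between /d/ and /d/) fails the environment for rule 1, so it stays [a].
/d/ — between /a/ and /b/, immediately after a vowel — surfaces as [ð] (rule 3).
/b/ (between /d/ and /a/): rule 3 targets it, but not immediately after a vowel → unchanged [b].
/a/ (word-final): rule 1 targets it, but not before a nasal consonant → unchanged [a].

[tõmuʔniðaðba]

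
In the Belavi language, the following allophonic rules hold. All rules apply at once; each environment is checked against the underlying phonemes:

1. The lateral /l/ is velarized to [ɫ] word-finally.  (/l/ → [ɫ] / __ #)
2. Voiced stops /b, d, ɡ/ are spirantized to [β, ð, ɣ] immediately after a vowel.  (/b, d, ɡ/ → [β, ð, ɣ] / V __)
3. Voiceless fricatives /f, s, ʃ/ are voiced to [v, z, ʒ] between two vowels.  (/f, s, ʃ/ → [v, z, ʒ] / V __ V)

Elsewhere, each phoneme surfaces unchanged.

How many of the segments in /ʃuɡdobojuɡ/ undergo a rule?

3

Segments that undergo a rule: /ɡ/ → [ɣ] (rule 2); /b/ → [β] (rule 2); /ɡ/ → [ɣ] (rule 2).
All other segments surface unchanged.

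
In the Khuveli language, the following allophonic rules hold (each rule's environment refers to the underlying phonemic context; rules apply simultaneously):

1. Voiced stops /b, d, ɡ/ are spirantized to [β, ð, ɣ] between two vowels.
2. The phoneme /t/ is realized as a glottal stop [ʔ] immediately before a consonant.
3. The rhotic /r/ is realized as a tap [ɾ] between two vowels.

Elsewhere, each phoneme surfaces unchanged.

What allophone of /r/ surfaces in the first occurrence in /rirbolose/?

/r/ (word-initial) fails the environment for rule 3, so it stays [r].

[r]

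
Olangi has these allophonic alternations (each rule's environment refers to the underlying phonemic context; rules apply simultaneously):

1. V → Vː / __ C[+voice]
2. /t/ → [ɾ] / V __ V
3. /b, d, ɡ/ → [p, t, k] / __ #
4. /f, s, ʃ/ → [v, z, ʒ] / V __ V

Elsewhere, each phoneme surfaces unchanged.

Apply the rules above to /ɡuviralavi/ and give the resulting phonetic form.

[ɡuːviːraːlaːvi]

/ɡ/ — word-initial; rule 3 does not apply here → [ɡ].
/u/ meets the environment for rule 1 (before a voiced consonant) → [uː].
/v/ (between /u/ and /i/) is unaffected → [v].
/i/ meets the environment for rule 1 (before a voiced consonant) → [iː].
/r/ (between /i/ and /a/): no rule targets it → [r].
/a/ (between /r/ and /l/): before a voiced consonant, so rule 1 applies → [aː].
/l/ stays [l].
/a/ (between /l/ and /v/): before a voiced consonant, so rule 1 applies → [aː].
/v/ stays [v].
/i/ — word-final; rule 1 does not apply here → [i].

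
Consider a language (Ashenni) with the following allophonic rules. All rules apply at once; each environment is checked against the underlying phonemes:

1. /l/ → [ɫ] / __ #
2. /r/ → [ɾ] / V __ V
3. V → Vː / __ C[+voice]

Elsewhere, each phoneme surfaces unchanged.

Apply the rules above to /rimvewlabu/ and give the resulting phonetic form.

[riːmveːwlaːbu]

/r/ — word-initial; rule 2 does not apply here → [r].
Rule 3 applies to /i/ (between /r/ and /m/: before a voiced consonant) → [iː].
/m/ — not in any rule's target class → [m].
/v/ (between /m/ and /e/): no rule targets it → [v].
/e/ — between /v/ and /w/, before a voiced consonant — surfaces as [eː] (rule 3).
/w/ (between /e/ and /l/): no rule targets it → [w].
/l/ (between /w/ and /a/): rule 1 targets it, but not word-finally → unchanged [l].
/a/ meets the environment for rule 3 (before a voiced consonant) → [aː].
/b/ — not in any rule's target class → [b].
/u/ — word-final; rule 3 does not apply here → [u].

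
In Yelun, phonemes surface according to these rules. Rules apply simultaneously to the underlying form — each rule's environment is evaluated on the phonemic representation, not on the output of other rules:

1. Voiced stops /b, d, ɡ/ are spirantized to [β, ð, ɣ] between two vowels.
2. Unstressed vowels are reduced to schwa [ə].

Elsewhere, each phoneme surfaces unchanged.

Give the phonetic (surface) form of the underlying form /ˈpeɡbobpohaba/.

/p/ — not in any rule's target class → [p].
/e/ (between /p/ and /ɡ/): rule 2 targets it, but not in an unstressed syllable → unchanged [e].
/ɡ/ (between /e/ and /b/) fails the environment for rule 1, so it stays [ɡ].
/b/ (between /ɡ/ and /o/) is in the target of rule 1 but the environment (between two vowels) is not met → [b].
Rule 2 applies to /o/ (between /b/ and /b/: in an unstressed syllable) → [ə].
/b/ — between /o/ and /p/; rule 1 does not apply here → [b].
/p/ (between /b/ and /o/) is unaffected → [p].
/o/ — between /p/ and /h/, in an unstressed syllable — surfaces as [ə] (rule 2).
/h/ — not in any rule's target class → [h].
/a/ meets the environment for rule 2 (in an unstressed syllable) → [ə].
/b/ — between /a/ and /a/, between two vowels — surfaces as [β] (rule 1).
Rule 2 applies to /a/ (word-final: in an unstressed syllable) → [ə].

[ˈpeɡbəbpəhəβə]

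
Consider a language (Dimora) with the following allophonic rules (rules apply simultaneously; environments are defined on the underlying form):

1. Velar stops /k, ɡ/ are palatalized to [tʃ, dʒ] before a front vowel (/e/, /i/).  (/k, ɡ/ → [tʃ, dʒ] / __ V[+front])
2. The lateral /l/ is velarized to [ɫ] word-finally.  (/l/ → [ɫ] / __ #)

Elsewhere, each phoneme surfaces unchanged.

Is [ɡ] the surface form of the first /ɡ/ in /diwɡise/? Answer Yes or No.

/ɡ/ (between /w/ and /i/) occurs before a front vowel → [dʒ] by rule 1.
The actual realization is [dʒ], not [ɡ].

No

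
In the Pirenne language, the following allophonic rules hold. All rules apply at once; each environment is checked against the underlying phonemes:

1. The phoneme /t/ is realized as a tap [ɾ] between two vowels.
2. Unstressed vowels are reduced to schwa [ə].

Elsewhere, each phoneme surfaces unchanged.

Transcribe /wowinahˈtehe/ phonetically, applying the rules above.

/w/ (word-initial): no rule targets it → [w].
Rule 2 applies to /o/ (between /w/ and /w/: in an unstressed syllable) → [ə].
/w/ (between /o/ and /i/) is unaffected → [w].
/i/ (between /w/ and /n/) occurs in an unstressed syllable → [ə] by rule 2.
/n/ (between /i/ and /a/): no rule targets it → [n].
/a/ meets the environment for rule 2 (in an unstressed syllable) → [ə].
/h/ (between /a/ and /t/): no rule targets it → [h].
/t/ — between /h/ and /e/; rule 1 does not apply here → [t].
/e/ (between /t/ and /h/) is in the target of rule 2 but the environment (in an unstressed syllable) is not met → [e].
/h/ (between /e/ and /e/) is unaffected → [h].
/e/ meets the environment for rule 2 (in an unstressed syllable) → [ə].

[wəwənəhˈtehə]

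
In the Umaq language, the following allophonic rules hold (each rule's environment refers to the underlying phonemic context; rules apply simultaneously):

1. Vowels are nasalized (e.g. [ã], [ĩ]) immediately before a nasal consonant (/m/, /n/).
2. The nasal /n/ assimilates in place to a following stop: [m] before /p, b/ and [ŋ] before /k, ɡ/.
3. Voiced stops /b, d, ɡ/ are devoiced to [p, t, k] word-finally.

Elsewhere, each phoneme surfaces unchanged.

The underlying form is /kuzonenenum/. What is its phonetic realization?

/k/ (word-initial) is unaffected → [k].
/u/ (between /k/ and /z/) fails the environment for rule 1, so it stays [u].
/z/ stays [z].
/o/ (between /z/ and /n/) occurs before a nasal consonant → [õ] by rule 1.
/n/ (between /o/ and /e/) fails the environment for rule 2, so it stays [n].
/e/ (between /n/ and /n/): before a nasal consonant, so rule 1 applies → [ẽ].
/n/ (between /e/ and /e/): rule 2 targets it, but not before a labial or velar stop → unchanged [n].
/e/ meets the environment for rule 1 (before a nasal consonant) → [ẽ].
/n/ (between /e/ and /u/) fails the environment for rule 2, so it stays [n].
/u/ (between /n/ and /m/) occurs before a nasal consonant → [ũ] by rule 1.
/m/ (word-final) is unaffected → [m].

[kuzõnẽnẽnũm]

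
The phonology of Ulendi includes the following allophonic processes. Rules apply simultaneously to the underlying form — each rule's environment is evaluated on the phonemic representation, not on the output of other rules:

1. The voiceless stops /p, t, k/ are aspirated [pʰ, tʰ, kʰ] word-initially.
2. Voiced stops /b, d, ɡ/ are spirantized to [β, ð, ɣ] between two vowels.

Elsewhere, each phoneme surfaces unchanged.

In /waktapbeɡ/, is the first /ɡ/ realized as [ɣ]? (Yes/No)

No

/ɡ/ (word-final) is in the target of rule 2 but the environment (between two vowels) is not met → [ɡ].
The actual realization is [ɡ], not [ɣ].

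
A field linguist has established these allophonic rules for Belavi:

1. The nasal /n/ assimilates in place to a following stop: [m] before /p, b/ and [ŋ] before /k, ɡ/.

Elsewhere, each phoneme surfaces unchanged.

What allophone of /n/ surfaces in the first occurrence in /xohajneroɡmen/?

[n]

/n/ (between /j/ and /e/) is in the target of rule 1 but the environment (before a labial or velar stop) is not met → [n].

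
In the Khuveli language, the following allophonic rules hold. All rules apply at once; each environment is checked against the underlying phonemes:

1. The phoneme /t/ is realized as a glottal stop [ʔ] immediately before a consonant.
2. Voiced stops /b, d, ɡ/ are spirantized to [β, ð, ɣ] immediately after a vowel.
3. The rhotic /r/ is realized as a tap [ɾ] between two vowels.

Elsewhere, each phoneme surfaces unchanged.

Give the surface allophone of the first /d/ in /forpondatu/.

/d/ (between /n/ and /a/): rule 2 targets it, but not immediately after a vowel → unchanged [d].

[d]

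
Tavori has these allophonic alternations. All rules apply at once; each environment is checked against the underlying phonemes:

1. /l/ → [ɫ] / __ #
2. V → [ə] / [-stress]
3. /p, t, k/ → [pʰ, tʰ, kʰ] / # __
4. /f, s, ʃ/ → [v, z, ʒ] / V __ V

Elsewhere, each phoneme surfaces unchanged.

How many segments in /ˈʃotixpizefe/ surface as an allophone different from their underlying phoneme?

Segments that undergo a rule: /i/ → [ə] (rule 2); /i/ → [ə] (rule 2); /e/ → [ə] (rule 2); /f/ → [v] (rule 4); /e/ → [ə] (rule 2).
All other segments surface unchanged.

5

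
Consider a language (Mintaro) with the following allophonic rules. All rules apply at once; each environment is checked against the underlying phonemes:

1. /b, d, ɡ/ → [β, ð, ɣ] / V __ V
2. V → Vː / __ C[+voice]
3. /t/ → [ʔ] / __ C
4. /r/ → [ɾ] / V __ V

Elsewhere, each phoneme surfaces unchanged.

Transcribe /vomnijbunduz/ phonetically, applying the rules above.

[voːmniːjbuːnduːz]

/v/ stays [v].
/o/ (between /v/ and /m/) occurs before a voiced consonant → [oː] by rule 2.
/m/ — not in any rule's target class → [m].
/n/ (between /m/ and /i/) is unaffected → [n].
/i/ (between /n/ and /j/) occurs before a voiced consonant → [iː] by rule 2.
/j/ (between /i/ and /b/) is unaffected → [j].
/b/ (between /j/ and /u/): rule 1 targets it, but not between two vowels → unchanged [b].
Rule 2 applies to /u/ (between /b/ and /n/: before a voiced consonant) → [uː].
/n/ stays [n].
/d/ (between /n/ and /u/): rule 1 targets it, but not between two vowels → unchanged [d].
/u/ (between /d/ and /z/): before a voiced consonant, so rule 2 applies → [uː].
/z/ (word-final): no rule targets it → [z].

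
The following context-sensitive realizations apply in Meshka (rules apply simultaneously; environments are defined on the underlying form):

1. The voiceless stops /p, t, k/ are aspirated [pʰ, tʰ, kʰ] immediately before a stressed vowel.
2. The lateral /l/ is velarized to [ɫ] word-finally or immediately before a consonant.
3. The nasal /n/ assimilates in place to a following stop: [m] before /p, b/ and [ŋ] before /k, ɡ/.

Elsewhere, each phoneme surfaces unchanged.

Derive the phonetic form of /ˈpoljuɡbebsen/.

/p/ meets the environment for rule 1 (immediately before a stressed vowel) → [pʰ].
/o/ (between /p/ and /l/): no rule targets it → [o].
/l/ — between /o/ and /j/, word-finally or immediately before a consonant — surfaces as [ɫ] (rule 2).
/j/ stays [j].
/u/ (between /j/ and /ɡ/) is unaffected → [u].
/ɡ/ — not in any rule's target class → [ɡ].
/b/ (between /ɡ/ and /e/) is unaffected → [b].
/e/ (between /b/ and /b/) is unaffected → [e].
/b/ (between /e/ and /s/): no rule targets it → [b].
/s/ stays [s].
/e/ — not in any rule's target class → [e].
/n/ (word-final) is in the target of rule 3 but the environment (before a labial or velar stop) is not met → [n].

[ˈpʰoɫjuɡbebsen]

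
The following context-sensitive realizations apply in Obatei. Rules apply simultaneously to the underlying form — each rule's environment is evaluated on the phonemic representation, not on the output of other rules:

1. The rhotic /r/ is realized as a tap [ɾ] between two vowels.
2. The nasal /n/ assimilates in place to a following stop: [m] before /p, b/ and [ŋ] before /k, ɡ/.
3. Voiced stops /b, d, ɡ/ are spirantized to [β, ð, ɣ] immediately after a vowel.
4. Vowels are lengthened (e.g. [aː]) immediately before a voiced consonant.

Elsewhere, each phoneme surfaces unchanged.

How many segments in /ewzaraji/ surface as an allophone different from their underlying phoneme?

Segments that undergo a rule: /e/ → [eː] (rule 4); /a/ → [aː] (rule 4); /r/ → [ɾ] (rule 1); /a/ → [aː] (rule 4).
All other segments surface unchanged.

4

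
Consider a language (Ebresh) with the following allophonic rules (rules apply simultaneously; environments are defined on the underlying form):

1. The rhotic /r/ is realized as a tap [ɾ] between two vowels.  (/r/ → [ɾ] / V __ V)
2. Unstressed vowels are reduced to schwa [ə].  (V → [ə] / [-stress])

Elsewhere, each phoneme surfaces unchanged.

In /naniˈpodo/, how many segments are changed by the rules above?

Segments that undergo a rule: /a/ → [ə] (rule 2); /i/ → [ə] (rule 2); /o/ → [ə] (rule 2).
All other segments surface unchanged.

3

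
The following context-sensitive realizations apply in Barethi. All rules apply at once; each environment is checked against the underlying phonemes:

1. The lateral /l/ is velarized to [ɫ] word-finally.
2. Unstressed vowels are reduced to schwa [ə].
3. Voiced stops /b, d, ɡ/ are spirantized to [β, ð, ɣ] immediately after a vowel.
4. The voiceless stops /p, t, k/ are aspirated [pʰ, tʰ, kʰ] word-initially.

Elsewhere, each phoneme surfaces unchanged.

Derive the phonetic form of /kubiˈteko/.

[kʰəβəˈtekə]

/k/ — word-initial, word-initially — surfaces as [kʰ] (rule 4).
/u/ meets the environment for rule 2 (in an unstressed syllable) → [ə].
/b/ meets the environment for rule 3 (immediately after a vowel) → [β].
/i/ meets the environment for rule 2 (in an unstressed syllable) → [ə].
/t/ (between /i/ and /e/): rule 4 targets it, but not word-initially → unchanged [t].
/e/ (between /t/ and /k/): rule 2 targets it, but not in an unstressed syllable → unchanged [e].
/k/ (between /e/ and /o/): rule 4 targets it, but not word-initially → unchanged [k].
Rule 2 applies to /o/ (word-final: in an unstressed syllable) → [ə].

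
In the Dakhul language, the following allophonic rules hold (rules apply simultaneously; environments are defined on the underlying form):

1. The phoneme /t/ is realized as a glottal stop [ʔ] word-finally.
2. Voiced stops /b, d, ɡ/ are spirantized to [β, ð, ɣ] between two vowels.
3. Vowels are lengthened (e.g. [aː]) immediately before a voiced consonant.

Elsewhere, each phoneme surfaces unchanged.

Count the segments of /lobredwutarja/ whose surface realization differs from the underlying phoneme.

3

Segments that undergo a rule: /o/ → [oː] (rule 3); /e/ → [eː] (rule 3); /a/ → [aː] (rule 3).
All other segments surface unchanged.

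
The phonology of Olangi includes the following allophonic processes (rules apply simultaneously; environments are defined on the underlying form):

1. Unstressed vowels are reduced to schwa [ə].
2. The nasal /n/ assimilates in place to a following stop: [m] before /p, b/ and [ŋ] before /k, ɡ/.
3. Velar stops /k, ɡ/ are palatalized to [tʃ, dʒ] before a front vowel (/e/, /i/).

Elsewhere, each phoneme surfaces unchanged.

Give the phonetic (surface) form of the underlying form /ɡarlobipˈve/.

/ɡ/ — word-initial; rule 3 does not apply here → [ɡ].
/a/ (between /ɡ/ and /r/): in an unstressed syllable, so rule 1 applies → [ə].
/o/ meets the environment for rule 1 (in an unstressed syllable) → [ə].
/i/ — between /b/ and /p/, in an unstressed syllable — surfaces as [ə] (rule 1).
/e/ (word-final): rule 1 targets it, but not in an unstressed syllable → unchanged [e].

[ɡərləbəpˈve]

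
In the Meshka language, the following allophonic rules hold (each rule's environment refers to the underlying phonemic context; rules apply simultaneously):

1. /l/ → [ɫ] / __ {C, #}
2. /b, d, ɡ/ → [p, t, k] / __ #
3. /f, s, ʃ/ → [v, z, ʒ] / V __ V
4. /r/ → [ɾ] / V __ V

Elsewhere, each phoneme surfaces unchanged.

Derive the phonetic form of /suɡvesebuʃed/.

/s/ (word-initial) is in the target of rule 3 but the environment (between two vowels) is not met → [s].
/u/ — not in any rule's target class → [u].
/ɡ/ (between /u/ and /v/) fails the environment for rule 2, so it stays [ɡ].
/v/ (between /ɡ/ and /e/) is unaffected → [v].
/e/ (between /v/ and /s/): no rule targets it → [e].
/s/ — between /e/ and /e/, between two vowels — surfaces as [z] (rule 3).
/e/ (between /s/ and /b/) is unaffected → [e].
/b/ (between /e/ and /u/) fails the environment for rule 2, so it stays [b].
/u/ (between /b/ and /ʃ/) is unaffected → [u].
/ʃ/ (between /u/ and /e/): between two vowels, so rule 3 applies → [ʒ].
/e/ (between /ʃ/ and /d/): no rule targets it → [e].
Rule 2 applies to /d/ (word-final: word-finally) → [t].

[suɡvezebuʒet]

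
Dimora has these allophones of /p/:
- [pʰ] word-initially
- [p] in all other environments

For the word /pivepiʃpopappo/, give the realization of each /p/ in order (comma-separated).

Occurrence 1 (position 1): word-initially → [pʰ].
Occurrence 2 (position 5): no conditioning environment matches → elsewhere allophone [p].
Occurrence 3 (position 8): no conditioning environment matches → elsewhere allophone [p].
Occurrence 4 (position 10): no conditioning environment matches → elsewhere allophone [p].
Occurrence 5 (position 12): no conditioning environment matches → elsewhere allophone [p].
Occurrence 6 (position 13): no conditioning environment matches → elsewhere allophone [p].

[pʰ], [p], [p], [p], [p], [p]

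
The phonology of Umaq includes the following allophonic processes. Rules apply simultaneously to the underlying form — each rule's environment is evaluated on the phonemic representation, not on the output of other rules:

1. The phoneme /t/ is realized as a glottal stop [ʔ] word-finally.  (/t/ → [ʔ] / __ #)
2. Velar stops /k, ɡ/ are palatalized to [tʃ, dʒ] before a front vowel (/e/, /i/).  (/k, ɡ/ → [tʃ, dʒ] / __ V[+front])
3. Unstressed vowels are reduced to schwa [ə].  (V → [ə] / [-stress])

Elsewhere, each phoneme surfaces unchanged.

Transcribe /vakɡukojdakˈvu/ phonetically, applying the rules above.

/v/ (word-initial): no rule targets it → [v].
Rule 3 applies to /a/ (between /v/ and /k/: in an unstressed syllable) → [ə].
/k/ — between /a/ and /ɡ/; rule 2 does not apply here → [k].
/ɡ/ — between /k/ and /u/; rule 2 does not apply here → [ɡ].
/u/ meets the environment for rule 3 (in an unstressed syllable) → [ə].
/k/ (between /u/ and /o/) is in the target of rule 2 but the environment (before a front vowel) is not met → [k].
Rule 3 applies to /o/ (between /k/ and /j/: in an unstressed syllable) → [ə].
/j/ (between /o/ and /d/): no rule targets it → [j].
/d/ (between /j/ and /a/): no rule targets it → [d].
/a/ — between /d/ and /k/, in an unstressed syllable — surfaces as [ə] (rule 3).
/k/ (between /a/ and /v/) fails the environment for rule 2, so it stays [k].
/v/ (between /k/ and /u/) is unaffected → [v].
/u/ — word-final; rule 3 does not apply here → [u].

[vəkɡəkəjdəkˈvu]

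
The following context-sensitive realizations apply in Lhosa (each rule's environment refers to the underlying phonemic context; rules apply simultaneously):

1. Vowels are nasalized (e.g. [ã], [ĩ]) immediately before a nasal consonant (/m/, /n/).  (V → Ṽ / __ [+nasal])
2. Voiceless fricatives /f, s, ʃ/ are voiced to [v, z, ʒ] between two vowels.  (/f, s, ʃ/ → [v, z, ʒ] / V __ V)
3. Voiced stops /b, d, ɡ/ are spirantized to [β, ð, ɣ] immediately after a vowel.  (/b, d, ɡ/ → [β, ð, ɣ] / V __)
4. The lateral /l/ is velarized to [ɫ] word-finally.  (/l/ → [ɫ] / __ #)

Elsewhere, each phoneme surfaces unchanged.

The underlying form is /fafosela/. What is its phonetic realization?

/f/ (word-initial) fails the environment for rule 2, so it stays [f].
/a/ (between /f/ and /f/): rule 1 targets it, but not before a nasal consonant → unchanged [a].
/f/ — between /a/ and /o/, between two vowels — surfaces as [v] (rule 2).
/o/ — between /f/ and /s/; rule 1 does not apply here → [o].
/s/ (between /o/ and /e/): between two vowels, so rule 2 applies → [z].
/e/ (between /s/ and /l/): rule 1 targets it, but not before a nasal consonant → unchanged [e].
/l/ (between /e/ and /a/) is in the target of rule 4 but the environment (word-finally) is not met → [l].
/a/ — word-final; rule 1 does not apply here → [a].

[favozela]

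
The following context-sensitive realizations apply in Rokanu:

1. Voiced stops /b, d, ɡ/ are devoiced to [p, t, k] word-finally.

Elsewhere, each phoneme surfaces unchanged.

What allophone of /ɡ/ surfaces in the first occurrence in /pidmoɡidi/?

/ɡ/ (between /o/ and /i/) fails the environment for rule 1, so it stays [ɡ].

[ɡ]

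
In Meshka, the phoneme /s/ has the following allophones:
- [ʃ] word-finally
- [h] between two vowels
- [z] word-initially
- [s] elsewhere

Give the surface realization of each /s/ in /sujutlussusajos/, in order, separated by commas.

[z], [s], [s], [h], [ʃ]

Occurrence 1 (position 1): word-initially → [z].
Occurrence 2 (position 8): no conditioning environment matches → elsewhere allophone [s].
Occurrence 3 (position 9): no conditioning environment matches → elsewhere allophone [s].
Occurrence 4 (position 11): between two vowels → [h].
Occurrence 5 (position 15): word-finally → [ʃ].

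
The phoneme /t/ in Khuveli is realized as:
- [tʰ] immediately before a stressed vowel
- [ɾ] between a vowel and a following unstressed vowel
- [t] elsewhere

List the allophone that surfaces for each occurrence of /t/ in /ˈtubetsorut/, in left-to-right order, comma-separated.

Occurrence 1 (position 1): immediately before a stressed vowel → [tʰ].
Occurrence 2 (position 5): no conditioning environment matches → elsewhere allophone [t].
Occurrence 3 (position 10): no conditioning environment matches → elsewhere allophone [t].

[tʰ], [t], [t]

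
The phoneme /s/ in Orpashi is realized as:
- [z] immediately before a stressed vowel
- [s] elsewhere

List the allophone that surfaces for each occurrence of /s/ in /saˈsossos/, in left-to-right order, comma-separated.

[s], [z], [s], [s], [s]

Occurrence 1 (position 1): no conditioning environment matches → elsewhere allophone [s].
Occurrence 2 (position 3): immediately before a stressed vowel → [z].
Occurrence 3 (position 5): no conditioning environment matches → elsewhere allophone [s].
Occurrence 4 (position 6): no conditioning environment matches → elsewhere allophone [s].
Occurrence 5 (position 8): no conditioning environment matches → elsewhere allophone [s].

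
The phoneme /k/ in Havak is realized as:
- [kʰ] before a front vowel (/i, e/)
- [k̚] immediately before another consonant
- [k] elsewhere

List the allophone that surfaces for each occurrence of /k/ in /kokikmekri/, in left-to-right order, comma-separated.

Occurrence 1 (position 1): no conditioning environment matches → elsewhere allophone [k].
Occurrence 2 (position 3): before a front vowel (/i, e/) → [kʰ].
Occurrence 3 (position 5): immediately before another consonant → [k̚].
Occurrence 4 (position 8): immediately before another consonant → [k̚].

[k], [kʰ], [k̚], [k̚]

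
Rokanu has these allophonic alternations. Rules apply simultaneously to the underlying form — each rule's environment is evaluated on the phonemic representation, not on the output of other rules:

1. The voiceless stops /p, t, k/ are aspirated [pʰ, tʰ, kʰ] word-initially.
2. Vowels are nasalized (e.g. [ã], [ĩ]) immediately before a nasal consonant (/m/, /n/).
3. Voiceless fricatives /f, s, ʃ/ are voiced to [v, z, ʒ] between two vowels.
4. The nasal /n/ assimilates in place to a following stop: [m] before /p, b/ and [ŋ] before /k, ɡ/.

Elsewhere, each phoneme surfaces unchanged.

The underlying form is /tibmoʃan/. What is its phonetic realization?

/t/ (word-initial) occurs word-initially → [tʰ] by rule 1.
/i/ (between /t/ and /b/): rule 2 targets it, but not before a nasal consonant → unchanged [i].
/b/ (between /i/ and /m/): no rule targets it → [b].
/m/ stays [m].
/o/ — between /m/ and /ʃ/; rule 2 does not apply here → [o].
/ʃ/ meets the environment for rule 3 (between two vowels) → [ʒ].
/a/ meets the environment for rule 2 (before a nasal consonant) → [ã].
/n/ (word-final) fails the environment for rule 4, so it stays [n].

[tʰibmoʒãn]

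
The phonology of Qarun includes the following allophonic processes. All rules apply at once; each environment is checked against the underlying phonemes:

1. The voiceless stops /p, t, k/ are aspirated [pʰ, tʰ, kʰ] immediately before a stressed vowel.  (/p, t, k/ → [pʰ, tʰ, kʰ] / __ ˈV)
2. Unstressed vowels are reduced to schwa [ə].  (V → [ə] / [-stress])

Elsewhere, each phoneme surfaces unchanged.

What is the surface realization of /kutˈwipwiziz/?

/k/ (word-initial) is in the target of rule 1 but the environment (immediately before a stressed vowel) is not met → [k].
/u/ — between /k/ and /t/, in an unstressed syllable — surfaces as [ə] (rule 2).
/t/ (between /u/ and /w/) fails the environment for rule 1, so it stays [t].
/w/ stays [w].
/i/ (between /w/ and /p/) is in the target of rule 2 but the environment (in an unstressed syllable) is not met → [i].
/p/ (between /i/ and /w/): rule 1 targets it, but not immediately before a stressed vowel → unchanged [p].
/w/ (between /p/ and /i/): no rule targets it → [w].
/i/ (between /w/ and /z/): in an unstressed syllable, so rule 2 applies → [ə].
/z/ (between /i/ and /i/) is unaffected → [z].
/i/ — between /z/ and /z/, in an unstressed syllable — surfaces as [ə] (rule 2).
/z/ (word-final): no rule targets it → [z].

[kətˈwipwəzəz]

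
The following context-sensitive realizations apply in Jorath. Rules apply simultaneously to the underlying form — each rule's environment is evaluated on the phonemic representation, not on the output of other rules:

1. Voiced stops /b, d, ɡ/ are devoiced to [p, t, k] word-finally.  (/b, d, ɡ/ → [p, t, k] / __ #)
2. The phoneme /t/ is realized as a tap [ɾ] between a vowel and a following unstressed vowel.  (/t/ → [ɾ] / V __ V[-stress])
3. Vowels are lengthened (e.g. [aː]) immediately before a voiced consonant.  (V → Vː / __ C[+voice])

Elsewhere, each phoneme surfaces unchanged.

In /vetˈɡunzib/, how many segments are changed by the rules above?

Segments that undergo a rule: /u/ → [uː] (rule 3); /i/ → [iː] (rule 3); /b/ → [p] (rule 1).
All other segments surface unchanged.

3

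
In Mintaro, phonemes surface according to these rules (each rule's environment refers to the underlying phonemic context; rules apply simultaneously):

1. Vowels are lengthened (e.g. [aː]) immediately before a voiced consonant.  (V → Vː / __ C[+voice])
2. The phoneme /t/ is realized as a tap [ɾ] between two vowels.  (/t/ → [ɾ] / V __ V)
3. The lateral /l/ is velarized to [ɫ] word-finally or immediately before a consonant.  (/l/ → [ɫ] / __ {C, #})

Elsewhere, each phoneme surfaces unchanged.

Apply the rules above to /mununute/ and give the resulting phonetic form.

[muːnuːnuɾe]

/u/ meets the environment for rule 1 (before a voiced consonant) → [uː].
/u/ (between /n/ and /n/) occurs before a voiced consonant → [uː] by rule 1.
/u/ (between /n/ and /t/) is in the target of rule 1 but the environment (before a voiced consonant) is not met → [u].
Rule 2 applies to /t/ (between /u/ and /e/: between two vowels) → [ɾ].
/e/ (word-final): rule 1 targets it, but not before a voiced consonant → unchanged [e].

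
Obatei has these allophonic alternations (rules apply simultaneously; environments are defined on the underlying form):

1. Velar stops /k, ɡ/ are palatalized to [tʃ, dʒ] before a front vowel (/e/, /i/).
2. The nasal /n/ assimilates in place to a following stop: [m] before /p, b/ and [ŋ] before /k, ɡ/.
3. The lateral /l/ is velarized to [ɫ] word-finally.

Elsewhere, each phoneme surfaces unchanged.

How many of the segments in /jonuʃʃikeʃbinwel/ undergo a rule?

2

Segments that undergo a rule: /k/ → [tʃ] (rule 1); /l/ → [ɫ] (rule 3).
All other segments surface unchanged.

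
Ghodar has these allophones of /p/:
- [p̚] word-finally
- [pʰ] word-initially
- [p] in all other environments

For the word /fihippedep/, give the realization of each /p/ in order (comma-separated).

[p], [p], [p̚]

Occurrence 1 (position 5): no conditioning environment matches → elsewhere allophone [p].
Occurrence 2 (position 6): no conditioning environment matches → elsewhere allophone [p].
Occurrence 3 (position 10): word-finally → [p̚].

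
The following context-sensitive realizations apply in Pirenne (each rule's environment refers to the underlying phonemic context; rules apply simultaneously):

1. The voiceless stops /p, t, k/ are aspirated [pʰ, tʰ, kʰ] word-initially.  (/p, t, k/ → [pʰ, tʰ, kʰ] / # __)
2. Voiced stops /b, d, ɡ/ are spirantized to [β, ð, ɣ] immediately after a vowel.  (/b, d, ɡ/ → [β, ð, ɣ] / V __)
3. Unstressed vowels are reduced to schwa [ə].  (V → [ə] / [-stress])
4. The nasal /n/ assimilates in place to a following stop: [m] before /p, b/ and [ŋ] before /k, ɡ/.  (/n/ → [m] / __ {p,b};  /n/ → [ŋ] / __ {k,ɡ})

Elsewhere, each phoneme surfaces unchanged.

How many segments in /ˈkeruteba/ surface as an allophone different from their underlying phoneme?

5

Segments that undergo a rule: /k/ → [kʰ] (rule 1); /u/ → [ə] (rule 3); /e/ → [ə] (rule 3); /b/ → [β] (rule 2); /a/ → [ə] (rule 3).
All other segments surface unchanged.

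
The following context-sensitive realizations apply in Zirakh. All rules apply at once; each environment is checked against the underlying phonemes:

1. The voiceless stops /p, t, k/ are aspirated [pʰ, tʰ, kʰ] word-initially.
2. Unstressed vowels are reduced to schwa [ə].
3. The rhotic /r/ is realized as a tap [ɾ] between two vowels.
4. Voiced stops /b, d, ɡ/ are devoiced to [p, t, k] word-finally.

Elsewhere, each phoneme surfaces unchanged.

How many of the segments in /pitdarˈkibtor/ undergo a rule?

Segments that undergo a rule: /p/ → [pʰ] (rule 1); /i/ → [ə] (rule 2); /a/ → [ə] (rule 2); /o/ → [ə] (rule 2).
All other segments surface unchanged.

4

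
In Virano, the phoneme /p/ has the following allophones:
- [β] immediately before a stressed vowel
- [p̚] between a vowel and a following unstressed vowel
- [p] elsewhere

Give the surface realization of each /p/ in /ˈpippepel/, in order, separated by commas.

Occurrence 1 (position 1): immediately before a stressed vowel → [β].
Occurrence 2 (position 3): no conditioning environment matches → elsewhere allophone [p].
Occurrence 3 (position 4): no conditioning environment matches → elsewhere allophone [p].
Occurrence 4 (position 6): between a vowel and a following unstressed vowel → [p̚].

[β], [p], [p], [p̚]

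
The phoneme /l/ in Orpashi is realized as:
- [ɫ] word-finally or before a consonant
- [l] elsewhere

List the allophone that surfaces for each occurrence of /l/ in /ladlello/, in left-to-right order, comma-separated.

Occurrence 1 (position 1): no conditioning environment matches → elsewhere allophone [l].
Occurrence 2 (position 4): no conditioning environment matches → elsewhere allophone [l].
Occurrence 3 (position 6): word-finally or before a consonant → [ɫ].
Occurrence 4 (position 7): no conditioning environment matches → elsewhere allophone [l].

[l], [l], [ɫ], [l]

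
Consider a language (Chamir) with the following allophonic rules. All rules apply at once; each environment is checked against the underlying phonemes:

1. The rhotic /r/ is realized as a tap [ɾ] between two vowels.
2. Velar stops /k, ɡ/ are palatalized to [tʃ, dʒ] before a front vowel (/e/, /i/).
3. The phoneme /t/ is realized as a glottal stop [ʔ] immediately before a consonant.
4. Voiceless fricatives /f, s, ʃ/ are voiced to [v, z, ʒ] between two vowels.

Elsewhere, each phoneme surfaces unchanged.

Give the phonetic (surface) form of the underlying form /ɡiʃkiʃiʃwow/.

/ɡ/ — word-initial, before a front vowel — surfaces as [dʒ] (rule 2).
/i/ stays [i].
/ʃ/ (between /i/ and /k/) fails the environment for rule 4, so it stays [ʃ].
/k/ (between /ʃ/ and /i/): before a front vowel, so rule 2 applies → [tʃ].
/i/ (between /k/ and /ʃ/) is unaffected → [i].
/ʃ/ (between /i/ and /i/): between two vowels, so rule 4 applies → [ʒ].
/i/ (between /ʃ/ and /ʃ/): no rule targets it → [i].
/ʃ/ — between /i/ and /w/; rule 4 does not apply here → [ʃ].
/w/ — not in any rule's target class → [w].
/o/ — not in any rule's target class → [o].
/w/ — not in any rule's target class → [w].

[dʒiʃtʃiʒiʃwow]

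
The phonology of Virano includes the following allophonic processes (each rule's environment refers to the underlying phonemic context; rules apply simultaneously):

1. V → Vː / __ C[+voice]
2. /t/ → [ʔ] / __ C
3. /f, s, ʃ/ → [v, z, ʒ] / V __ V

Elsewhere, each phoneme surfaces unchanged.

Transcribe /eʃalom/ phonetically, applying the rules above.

[eʒaːloːm]

/e/ — word-initial; rule 1 does not apply here → [e].
/ʃ/ meets the environment for rule 3 (between two vowels) → [ʒ].
Rule 1 applies to /a/ (between /ʃ/ and /l/: before a voiced consonant) → [aː].
/l/ (between /a/ and /o/) is unaffected → [l].
/o/ (between /l/ and /m/) occurs before a voiced consonant → [oː] by rule 1.
/m/ stays [m].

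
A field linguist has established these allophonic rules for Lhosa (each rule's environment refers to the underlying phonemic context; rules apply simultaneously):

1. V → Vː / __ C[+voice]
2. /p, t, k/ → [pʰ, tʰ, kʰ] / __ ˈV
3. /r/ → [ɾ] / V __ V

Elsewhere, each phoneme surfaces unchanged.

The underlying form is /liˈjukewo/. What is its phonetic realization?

/i/ meets the environment for rule 1 (before a voiced consonant) → [iː].
/u/ (between /j/ and /k/): rule 1 targets it, but not before a voiced consonant → unchanged [u].
/k/ (between /u/ and /e/) is in the target of rule 2 but the environment (immediately before a stressed vowel) is not met → [k].
/e/ (between /k/ and /w/) occurs before a voiced consonant → [eː] by rule 1.
/o/ (word-final) is in the target of rule 1 but the environment (before a voiced consonant) is not met → [o].

[liːˈjukeːwo]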